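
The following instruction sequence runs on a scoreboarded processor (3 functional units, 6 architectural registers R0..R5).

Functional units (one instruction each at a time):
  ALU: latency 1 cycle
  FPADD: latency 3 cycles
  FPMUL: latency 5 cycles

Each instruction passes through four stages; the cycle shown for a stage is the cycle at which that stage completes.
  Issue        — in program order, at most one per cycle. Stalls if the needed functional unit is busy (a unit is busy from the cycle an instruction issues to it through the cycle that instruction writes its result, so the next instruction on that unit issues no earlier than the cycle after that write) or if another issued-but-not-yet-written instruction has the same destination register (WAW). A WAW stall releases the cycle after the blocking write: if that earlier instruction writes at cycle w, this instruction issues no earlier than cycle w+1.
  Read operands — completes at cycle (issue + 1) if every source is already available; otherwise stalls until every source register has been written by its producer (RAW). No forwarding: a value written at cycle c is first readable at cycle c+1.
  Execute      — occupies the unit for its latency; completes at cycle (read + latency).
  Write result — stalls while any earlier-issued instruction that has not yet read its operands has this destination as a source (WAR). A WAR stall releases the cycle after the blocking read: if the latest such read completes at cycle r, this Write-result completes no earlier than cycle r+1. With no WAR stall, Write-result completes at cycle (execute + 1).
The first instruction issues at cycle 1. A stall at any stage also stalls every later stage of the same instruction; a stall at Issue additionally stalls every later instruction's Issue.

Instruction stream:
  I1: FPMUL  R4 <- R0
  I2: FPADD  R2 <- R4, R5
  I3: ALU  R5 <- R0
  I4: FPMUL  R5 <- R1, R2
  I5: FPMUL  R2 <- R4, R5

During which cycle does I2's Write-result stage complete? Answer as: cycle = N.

cycle = 13

  I1 | 1 | 2 | 7 | 8
  I2 | 2 | 9 | 12 | 13   RAW R4: wait I1 write@8
  I3 | 3 | 4 | 5 | 10   WAR R5: wait I2 read@9
  I4 | 11 | 14 | 19 | 20   WAW R5: wait I3 write@10 · RAW R2: wait I2 write@13
  I5 | 21 | 22 | 27 | 28   struct: FPMUL busy until I4 writes@20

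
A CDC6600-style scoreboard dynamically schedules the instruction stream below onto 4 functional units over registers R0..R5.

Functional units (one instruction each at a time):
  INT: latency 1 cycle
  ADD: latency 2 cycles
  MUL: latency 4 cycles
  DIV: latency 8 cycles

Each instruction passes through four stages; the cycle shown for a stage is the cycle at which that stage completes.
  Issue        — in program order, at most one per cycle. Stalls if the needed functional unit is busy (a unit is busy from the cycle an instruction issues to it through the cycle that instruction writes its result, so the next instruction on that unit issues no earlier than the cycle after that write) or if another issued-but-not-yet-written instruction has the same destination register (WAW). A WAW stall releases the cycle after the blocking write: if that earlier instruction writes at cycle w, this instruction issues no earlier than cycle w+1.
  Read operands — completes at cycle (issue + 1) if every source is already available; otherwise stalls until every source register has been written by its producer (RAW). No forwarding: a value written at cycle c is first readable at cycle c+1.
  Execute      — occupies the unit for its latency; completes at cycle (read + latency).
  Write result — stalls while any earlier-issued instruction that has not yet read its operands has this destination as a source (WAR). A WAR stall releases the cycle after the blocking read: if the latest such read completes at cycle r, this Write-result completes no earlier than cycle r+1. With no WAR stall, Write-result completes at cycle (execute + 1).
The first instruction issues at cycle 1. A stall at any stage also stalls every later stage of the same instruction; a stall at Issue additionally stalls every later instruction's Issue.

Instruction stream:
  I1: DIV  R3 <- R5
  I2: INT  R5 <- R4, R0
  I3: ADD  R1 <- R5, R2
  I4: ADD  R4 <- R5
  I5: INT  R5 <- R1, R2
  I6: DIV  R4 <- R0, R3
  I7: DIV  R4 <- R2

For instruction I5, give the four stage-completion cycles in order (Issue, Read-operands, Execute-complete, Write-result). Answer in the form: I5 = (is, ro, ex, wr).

I5 = (11, 12, 13, 14)

cycle 1: issue I1 (DIV)
cycle 2: I1 read-ops | issue I2 (INT)
cycle 3: I2 read-ops | issue I3 (ADD)
cycle 4: I2 finished on INT
cycle 5: I2→R5
cycle 6: I3 read-ops
cycle 8: I3 finished on ADD
cycle 9: I3→R1
cycle 10: I1 finished on DIV | issue I4 (ADD)
cycle 11: I1→R3 | I4 read-ops | issue I5 (INT)
cycle 12: I5 read-ops
cycle 13: I4 finished on ADD | I5 finished on INT
cycle 14: I4→R4 | I5→R5
cycle 15: issue I6 (DIV)
cycle 16: I6 read-ops
cycle 24: I6 finished on DIV
cycle 25: I6→R4
cycle 26: issue I7 (DIV)
cycle 27: I7 read-ops
cycle 35: I7 finished on DIV
cycle 36: I7→R4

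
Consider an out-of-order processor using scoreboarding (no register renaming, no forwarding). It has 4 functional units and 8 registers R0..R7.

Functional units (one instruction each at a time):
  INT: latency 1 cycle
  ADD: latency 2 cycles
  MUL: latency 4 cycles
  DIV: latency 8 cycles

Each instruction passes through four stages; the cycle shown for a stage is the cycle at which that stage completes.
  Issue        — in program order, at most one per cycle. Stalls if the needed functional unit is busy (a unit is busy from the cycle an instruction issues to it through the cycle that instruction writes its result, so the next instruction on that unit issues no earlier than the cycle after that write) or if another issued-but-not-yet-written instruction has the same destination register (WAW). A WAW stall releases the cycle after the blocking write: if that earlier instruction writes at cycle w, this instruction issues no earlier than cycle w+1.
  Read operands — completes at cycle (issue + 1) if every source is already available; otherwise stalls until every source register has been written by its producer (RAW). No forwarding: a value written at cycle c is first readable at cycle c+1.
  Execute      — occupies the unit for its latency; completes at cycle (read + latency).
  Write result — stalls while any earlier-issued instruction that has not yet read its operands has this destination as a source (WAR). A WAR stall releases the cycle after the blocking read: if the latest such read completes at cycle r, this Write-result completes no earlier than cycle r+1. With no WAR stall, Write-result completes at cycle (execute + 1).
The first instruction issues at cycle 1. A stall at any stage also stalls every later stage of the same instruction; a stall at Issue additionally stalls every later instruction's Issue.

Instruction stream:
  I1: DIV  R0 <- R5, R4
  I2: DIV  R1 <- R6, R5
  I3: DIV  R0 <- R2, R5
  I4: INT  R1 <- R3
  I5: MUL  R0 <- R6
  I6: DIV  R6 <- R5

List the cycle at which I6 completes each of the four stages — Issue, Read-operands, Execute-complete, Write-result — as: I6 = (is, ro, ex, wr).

I6 = (35, 36, 44, 45)

I1 -> (1, 2, 10, 11)
I2 -> (12, 13, 21, 22)  // struct: DIV busy until I1 writes@11
I3 -> (23, 24, 32, 33)  // struct: DIV busy until I2 writes@22
I4 -> (24, 25, 26, 27)
I5 -> (34, 35, 39, 40)  // WAW R0: wait I3 write@33
I6 -> (35, 36, 44, 45)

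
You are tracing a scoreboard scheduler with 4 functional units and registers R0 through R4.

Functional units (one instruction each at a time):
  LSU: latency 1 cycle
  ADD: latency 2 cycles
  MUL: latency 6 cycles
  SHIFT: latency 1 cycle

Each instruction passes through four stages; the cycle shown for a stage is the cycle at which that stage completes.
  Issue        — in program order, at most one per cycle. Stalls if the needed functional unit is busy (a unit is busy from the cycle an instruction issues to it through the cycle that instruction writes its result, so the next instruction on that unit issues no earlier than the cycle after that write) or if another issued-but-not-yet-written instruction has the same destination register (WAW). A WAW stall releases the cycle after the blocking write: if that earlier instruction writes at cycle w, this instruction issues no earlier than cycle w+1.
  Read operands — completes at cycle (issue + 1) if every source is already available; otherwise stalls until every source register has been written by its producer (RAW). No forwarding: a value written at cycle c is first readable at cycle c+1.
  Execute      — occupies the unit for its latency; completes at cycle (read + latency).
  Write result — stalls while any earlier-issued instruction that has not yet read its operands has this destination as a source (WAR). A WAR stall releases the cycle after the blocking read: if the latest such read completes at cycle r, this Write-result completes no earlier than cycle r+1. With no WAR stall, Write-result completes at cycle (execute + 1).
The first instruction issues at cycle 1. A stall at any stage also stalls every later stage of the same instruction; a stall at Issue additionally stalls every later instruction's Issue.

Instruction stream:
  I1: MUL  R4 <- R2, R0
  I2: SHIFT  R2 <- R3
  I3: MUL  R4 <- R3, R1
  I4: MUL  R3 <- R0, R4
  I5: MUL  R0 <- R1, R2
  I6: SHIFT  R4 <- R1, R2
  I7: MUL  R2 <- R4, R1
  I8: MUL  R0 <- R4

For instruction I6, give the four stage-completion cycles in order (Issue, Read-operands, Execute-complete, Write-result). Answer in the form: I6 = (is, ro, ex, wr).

I6 = (29, 30, 31, 32)

cycle 1: I1 issues→MUL
cycle 2: I1 reads; I2 issues→SHIFT
cycle 3: I2 reads
cycle 4: I2 exec-done
cycle 5: I2 writes R2
cycle 8: I1 exec-done
cycle 9: I1 writes R4
cycle 10: I3 issues→MUL
cycle 11: I3 reads
cycle 17: I3 exec-done
cycle 18: I3 writes R4
cycle 19: I4 issues→MUL
cycle 20: I4 reads
cycle 26: I4 exec-done
cycle 27: I4 writes R3
cycle 28: I5 issues→MUL
cycle 29: I5 reads; I6 issues→SHIFT
cycle 30: I6 reads
cycle 31: I6 exec-done
cycle 32: I6 writes R4
cycle 35: I5 exec-done
cycle 36: I5 writes R0
cycle 37: I7 issues→MUL
cycle 38: I7 reads
cycle 44: I7 exec-done
cycle 45: I7 writes R2
cycle 46: I8 issues→MUL
cycle 47: I8 reads
cycle 53: I8 exec-done
cycle 54: I8 writes R0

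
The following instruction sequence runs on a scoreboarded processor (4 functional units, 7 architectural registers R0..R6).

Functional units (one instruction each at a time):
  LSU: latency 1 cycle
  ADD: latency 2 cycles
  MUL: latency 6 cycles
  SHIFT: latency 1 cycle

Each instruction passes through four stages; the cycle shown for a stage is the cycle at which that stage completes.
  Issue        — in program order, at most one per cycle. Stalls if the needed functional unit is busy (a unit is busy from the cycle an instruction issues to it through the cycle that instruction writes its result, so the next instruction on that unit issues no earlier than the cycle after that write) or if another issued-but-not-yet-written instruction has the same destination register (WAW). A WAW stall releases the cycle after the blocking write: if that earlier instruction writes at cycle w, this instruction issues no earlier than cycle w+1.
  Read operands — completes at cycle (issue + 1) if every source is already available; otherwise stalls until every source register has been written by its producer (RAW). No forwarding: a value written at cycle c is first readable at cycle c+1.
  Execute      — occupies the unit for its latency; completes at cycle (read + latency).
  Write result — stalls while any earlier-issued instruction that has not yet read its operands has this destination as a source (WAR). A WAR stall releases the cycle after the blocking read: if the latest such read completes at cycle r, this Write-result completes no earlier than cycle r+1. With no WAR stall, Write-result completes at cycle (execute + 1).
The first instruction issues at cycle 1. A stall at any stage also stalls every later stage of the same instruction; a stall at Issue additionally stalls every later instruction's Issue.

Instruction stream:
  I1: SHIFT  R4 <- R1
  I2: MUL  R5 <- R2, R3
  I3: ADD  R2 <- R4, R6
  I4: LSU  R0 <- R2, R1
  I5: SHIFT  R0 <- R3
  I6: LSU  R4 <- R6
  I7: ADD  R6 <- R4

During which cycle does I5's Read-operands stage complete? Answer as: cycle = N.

cycle = 13

c1: I1 issues→SHIFT
c2: I1 reads, I2 issues→MUL
c3: I1 exec-done, I2 reads, I3 issues→ADD
c4: I1 writes R4, I4 issues→LSU
c5: I3 reads
c7: I3 exec-done
c8: I3 writes R2
c9: I2 exec-done, I4 reads
c10: I2 writes R5, I4 exec-done
c11: I4 writes R0
c12: I5 issues→SHIFT
c13: I5 reads, I6 issues→LSU
c14: I5 exec-done, I6 reads, I7 issues→ADD
c15: I5 writes R0, I6 exec-done
c16: I6 writes R4
c17: I7 reads
c19: I7 exec-done
c20: I7 writes R6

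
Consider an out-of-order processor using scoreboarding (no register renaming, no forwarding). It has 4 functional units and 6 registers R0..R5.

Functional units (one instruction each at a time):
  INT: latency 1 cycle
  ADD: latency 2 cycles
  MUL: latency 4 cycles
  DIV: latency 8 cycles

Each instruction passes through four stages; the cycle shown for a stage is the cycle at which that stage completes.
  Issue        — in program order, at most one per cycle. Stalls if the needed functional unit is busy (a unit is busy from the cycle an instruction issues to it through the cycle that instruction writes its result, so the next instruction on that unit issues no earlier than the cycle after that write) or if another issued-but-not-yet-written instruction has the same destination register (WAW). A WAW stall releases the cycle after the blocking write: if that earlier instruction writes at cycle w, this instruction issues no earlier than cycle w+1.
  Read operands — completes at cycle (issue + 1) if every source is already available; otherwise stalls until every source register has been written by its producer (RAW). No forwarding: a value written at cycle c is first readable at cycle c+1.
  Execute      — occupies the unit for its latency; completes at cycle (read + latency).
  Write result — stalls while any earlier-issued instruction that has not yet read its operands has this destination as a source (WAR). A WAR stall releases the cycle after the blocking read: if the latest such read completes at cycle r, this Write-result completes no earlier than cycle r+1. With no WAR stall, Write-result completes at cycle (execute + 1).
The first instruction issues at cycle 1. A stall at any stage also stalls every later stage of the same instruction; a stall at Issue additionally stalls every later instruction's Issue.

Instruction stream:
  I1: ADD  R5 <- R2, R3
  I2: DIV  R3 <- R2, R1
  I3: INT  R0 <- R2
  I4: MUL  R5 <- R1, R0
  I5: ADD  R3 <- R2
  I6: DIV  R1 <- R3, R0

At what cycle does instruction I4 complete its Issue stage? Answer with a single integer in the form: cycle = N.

I1 -> (1, 2, 4, 5)
I2 -> (2, 3, 11, 12)
I3 -> (3, 4, 5, 6)
I4 -> (6, 7, 11, 12)  // WAW R5: wait I1 write@5
I5 -> (13, 14, 16, 17)  // WAW R3: wait I2 write@12
I6 -> (14, 18, 26, 27)  // RAW R3: wait I5 write@17

cycle = 6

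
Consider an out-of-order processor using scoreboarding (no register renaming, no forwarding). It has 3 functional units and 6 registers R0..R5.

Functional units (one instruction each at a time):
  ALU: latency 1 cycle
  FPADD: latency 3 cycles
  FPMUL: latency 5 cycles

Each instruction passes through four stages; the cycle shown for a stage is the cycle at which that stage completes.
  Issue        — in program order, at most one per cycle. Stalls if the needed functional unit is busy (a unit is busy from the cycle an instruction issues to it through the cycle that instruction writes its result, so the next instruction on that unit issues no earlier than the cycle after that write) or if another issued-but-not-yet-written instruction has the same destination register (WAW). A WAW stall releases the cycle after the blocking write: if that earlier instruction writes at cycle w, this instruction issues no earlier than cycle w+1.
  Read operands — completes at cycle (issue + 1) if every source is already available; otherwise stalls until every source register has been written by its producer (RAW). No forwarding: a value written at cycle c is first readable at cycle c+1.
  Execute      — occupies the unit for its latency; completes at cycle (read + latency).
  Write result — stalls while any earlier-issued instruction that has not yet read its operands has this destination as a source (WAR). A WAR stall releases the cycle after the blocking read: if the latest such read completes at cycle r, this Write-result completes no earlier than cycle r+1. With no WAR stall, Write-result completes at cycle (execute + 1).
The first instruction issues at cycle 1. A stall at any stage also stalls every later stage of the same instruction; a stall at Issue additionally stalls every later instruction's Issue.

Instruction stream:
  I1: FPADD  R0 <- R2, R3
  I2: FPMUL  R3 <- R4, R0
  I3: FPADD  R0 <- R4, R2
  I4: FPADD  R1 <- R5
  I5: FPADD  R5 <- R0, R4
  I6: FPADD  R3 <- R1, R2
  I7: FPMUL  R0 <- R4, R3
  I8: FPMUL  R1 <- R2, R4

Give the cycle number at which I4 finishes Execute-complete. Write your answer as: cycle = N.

cycle = 17

  I1 | 1 | 2 | 5 | 6
  I2 | 2 | 7 | 12 | 13   RAW R0: wait I1 write@6
  I3 | 7 | 8 | 11 | 12   struct: FPADD busy until I1 writes@6
  I4 | 13 | 14 | 17 | 18   struct: FPADD busy until I3 writes@12
  I5 | 19 | 20 | 23 | 24   struct: FPADD busy until I4 writes@18
  I6 | 25 | 26 | 29 | 30   struct: FPADD busy until I5 writes@24
  I7 | 26 | 31 | 36 | 37   RAW R3: wait I6 write@30
  I8 | 38 | 39 | 44 | 45   struct: FPMUL busy until I7 writes@37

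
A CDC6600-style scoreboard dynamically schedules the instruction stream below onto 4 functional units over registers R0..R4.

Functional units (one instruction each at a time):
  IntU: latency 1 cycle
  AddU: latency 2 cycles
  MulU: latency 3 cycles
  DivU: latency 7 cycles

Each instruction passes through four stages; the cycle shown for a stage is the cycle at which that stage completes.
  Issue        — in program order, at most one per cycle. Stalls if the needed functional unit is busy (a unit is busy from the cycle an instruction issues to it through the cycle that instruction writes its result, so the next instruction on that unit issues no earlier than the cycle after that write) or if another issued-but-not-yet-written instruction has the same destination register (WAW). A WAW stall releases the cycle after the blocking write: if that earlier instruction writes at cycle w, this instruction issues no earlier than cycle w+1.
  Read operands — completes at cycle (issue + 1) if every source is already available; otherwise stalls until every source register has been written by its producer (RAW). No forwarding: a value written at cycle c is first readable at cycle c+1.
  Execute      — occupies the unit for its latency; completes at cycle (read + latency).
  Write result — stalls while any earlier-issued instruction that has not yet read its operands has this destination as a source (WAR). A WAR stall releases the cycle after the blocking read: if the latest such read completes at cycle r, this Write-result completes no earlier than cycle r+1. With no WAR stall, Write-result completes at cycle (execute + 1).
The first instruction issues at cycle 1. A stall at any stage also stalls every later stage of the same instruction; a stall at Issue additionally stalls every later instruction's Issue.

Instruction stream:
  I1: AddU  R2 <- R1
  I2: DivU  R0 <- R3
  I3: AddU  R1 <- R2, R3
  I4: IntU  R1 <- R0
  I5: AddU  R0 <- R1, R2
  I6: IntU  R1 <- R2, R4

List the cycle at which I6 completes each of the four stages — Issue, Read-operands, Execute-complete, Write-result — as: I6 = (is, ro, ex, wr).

I6 = (15, 16, 17, 18)

[1] I1 dispatched to AddU
[2] I1 operands ready, I2 dispatched to DivU
[3] I2 operands ready
[4] I1 complete
[5] R2←I1
[6] I3 dispatched to AddU
[7] I3 operands ready
[9] I3 complete
[10] I2 complete, R1←I3
[11] R0←I2, I4 dispatched to IntU
[12] I4 operands ready, I5 dispatched to AddU
[13] I4 complete
[14] R1←I4
[15] I5 operands ready, I6 dispatched to IntU
[16] I6 operands ready
[17] I5 complete, I6 complete
[18] R0←I5, R1←I6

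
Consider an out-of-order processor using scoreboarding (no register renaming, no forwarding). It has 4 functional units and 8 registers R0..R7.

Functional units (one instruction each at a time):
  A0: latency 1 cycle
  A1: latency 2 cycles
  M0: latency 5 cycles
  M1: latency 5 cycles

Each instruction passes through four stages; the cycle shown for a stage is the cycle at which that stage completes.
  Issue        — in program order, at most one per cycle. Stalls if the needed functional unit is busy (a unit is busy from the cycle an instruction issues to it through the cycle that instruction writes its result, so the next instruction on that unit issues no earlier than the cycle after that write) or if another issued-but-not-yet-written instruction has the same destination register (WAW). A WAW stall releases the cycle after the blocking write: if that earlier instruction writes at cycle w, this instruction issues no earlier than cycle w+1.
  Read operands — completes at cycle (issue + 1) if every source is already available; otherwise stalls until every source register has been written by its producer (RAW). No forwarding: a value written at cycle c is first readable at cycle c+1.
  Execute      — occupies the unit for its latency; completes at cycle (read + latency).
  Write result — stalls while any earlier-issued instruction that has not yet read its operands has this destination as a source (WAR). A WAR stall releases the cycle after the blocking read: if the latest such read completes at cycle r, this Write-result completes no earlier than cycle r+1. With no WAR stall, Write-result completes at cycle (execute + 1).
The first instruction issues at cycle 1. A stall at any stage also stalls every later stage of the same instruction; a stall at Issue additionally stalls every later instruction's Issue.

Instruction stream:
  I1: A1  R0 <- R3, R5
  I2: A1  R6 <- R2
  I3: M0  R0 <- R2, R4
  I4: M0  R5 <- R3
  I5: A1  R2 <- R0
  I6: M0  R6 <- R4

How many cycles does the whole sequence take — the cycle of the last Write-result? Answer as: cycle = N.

cycle = 30

I1  is:1  ro:2  ex:4  wr:5
I2  is:6  ro:7  ex:9  wr:10  — struct: A1 busy until I1 writes@5
I3  is:7  ro:8  ex:13  wr:14
I4  is:15  ro:16  ex:21  wr:22  — struct: M0 busy until I3 writes@14
I5  is:16  ro:17  ex:19  wr:20
I6  is:23  ro:24  ex:29  wr:30  — struct: M0 busy until I4 writes@22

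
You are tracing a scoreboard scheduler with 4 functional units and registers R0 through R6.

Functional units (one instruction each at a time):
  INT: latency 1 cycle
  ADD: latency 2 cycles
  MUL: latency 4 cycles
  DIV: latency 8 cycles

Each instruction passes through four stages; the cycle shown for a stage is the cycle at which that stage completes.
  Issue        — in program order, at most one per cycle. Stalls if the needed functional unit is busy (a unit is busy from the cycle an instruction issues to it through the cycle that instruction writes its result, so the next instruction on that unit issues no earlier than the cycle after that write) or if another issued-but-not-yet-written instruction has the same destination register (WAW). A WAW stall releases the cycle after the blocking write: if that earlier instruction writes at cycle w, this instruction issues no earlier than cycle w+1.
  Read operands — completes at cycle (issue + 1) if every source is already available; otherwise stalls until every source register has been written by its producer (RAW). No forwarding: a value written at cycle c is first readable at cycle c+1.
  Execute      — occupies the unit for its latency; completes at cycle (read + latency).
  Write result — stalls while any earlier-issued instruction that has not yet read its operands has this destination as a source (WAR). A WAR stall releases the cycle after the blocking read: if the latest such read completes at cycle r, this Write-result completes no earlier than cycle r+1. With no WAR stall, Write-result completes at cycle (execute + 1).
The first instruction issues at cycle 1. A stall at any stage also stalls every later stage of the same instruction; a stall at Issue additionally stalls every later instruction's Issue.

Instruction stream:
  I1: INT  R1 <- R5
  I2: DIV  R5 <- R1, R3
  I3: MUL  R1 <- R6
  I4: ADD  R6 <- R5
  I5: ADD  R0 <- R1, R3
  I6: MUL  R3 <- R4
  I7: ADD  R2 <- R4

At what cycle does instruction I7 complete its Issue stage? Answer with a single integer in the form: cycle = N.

cycle 1: I1 issues→INT
cycle 2: I1 reads, I2 issues→DIV
cycle 3: I1 exec-done
cycle 4: I1 writes R1
cycle 5: I2 reads, I3 issues→MUL
cycle 6: I3 reads, I4 issues→ADD
cycle 10: I3 exec-done
cycle 11: I3 writes R1
cycle 13: I2 exec-done
cycle 14: I2 writes R5
cycle 15: I4 reads
cycle 17: I4 exec-done
cycle 18: I4 writes R6
cycle 19: I5 issues→ADD
cycle 20: I5 reads, I6 issues→MUL
cycle 21: I6 reads
cycle 22: I5 exec-done
cycle 23: I5 writes R0
cycle 24: I7 issues→ADD
cycle 25: I6 exec-done, I7 reads
cycle 26: I6 writes R3
cycle 27: I7 exec-done
cycle 28: I7 writes R2

cycle = 24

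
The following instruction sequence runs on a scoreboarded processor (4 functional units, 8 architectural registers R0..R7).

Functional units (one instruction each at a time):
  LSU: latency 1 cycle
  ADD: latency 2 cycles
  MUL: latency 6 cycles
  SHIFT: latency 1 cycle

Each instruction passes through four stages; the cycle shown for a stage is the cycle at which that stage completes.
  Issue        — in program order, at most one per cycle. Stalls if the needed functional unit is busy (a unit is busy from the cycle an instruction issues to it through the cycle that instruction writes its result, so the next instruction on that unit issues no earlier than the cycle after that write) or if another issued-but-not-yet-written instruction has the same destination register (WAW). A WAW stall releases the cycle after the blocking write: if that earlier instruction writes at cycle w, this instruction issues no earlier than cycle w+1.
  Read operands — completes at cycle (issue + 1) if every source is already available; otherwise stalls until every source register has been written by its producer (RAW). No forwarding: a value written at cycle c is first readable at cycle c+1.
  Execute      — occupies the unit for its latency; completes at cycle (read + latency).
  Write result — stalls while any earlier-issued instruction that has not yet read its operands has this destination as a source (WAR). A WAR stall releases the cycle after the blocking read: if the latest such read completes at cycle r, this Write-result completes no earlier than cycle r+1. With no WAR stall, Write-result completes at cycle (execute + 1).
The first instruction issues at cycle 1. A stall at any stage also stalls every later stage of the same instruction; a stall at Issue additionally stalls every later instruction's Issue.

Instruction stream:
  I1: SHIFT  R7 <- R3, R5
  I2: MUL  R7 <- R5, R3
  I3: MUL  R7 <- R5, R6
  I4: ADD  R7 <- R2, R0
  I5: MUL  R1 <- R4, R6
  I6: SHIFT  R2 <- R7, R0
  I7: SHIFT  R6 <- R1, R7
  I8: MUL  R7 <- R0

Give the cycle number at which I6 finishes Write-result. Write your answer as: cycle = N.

cycle = 30

cycle 1: issue I1 (SHIFT)
cycle 2: I1 read-ops
cycle 3: I1 finished on SHIFT
cycle 4: I1→R7
cycle 5: issue I2 (MUL)
cycle 6: I2 read-ops
cycle 12: I2 finished on MUL
cycle 13: I2→R7
cycle 14: issue I3 (MUL)
cycle 15: I3 read-ops
cycle 21: I3 finished on MUL
cycle 22: I3→R7
cycle 23: issue I4 (ADD)
cycle 24: I4 read-ops; issue I5 (MUL)
cycle 25: I5 read-ops; issue I6 (SHIFT)
cycle 26: I4 finished on ADD
cycle 27: I4→R7
cycle 28: I6 read-ops
cycle 29: I6 finished on SHIFT
cycle 30: I6→R2
cycle 31: I5 finished on MUL; issue I7 (SHIFT)
cycle 32: I5→R1
cycle 33: I7 read-ops; issue I8 (MUL)
cycle 34: I7 finished on SHIFT; I8 read-ops
cycle 35: I7→R6
cycle 40: I8 finished on MUL
cycle 41: I8→R7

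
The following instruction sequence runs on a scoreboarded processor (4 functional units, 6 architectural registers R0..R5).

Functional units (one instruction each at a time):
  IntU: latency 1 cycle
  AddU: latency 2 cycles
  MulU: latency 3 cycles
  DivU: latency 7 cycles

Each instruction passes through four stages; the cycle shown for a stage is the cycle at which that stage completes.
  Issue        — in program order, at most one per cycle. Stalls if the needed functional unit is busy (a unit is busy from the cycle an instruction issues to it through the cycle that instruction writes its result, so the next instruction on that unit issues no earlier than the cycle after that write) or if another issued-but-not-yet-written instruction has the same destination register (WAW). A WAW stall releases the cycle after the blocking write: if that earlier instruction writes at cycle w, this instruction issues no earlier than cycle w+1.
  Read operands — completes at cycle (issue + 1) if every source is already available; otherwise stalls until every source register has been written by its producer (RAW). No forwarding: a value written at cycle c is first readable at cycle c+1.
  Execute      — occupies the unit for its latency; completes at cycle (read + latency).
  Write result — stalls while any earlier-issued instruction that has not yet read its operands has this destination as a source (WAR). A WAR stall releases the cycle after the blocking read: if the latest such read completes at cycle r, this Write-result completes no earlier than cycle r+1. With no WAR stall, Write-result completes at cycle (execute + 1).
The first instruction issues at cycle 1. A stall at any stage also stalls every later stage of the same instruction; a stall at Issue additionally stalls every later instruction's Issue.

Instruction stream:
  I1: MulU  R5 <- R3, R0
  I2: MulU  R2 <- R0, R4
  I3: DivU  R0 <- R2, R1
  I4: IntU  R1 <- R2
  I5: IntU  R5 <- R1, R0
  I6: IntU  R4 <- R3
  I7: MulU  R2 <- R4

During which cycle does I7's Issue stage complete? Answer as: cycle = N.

cycle = 26

[1] I1 dispatched to MulU
[2] I1 operands ready
[5] I1 complete
[6] R5←I1
[7] I2 dispatched to MulU
[8] I2 operands ready; I3 dispatched to DivU
[9] I4 dispatched to IntU
[11] I2 complete
[12] R2←I2
[13] I3 operands ready; I4 operands ready
[14] I4 complete
[15] R1←I4
[16] I5 dispatched to IntU
[20] I3 complete
[21] R0←I3
[22] I5 operands ready
[23] I5 complete
[24] R5←I5
[25] I6 dispatched to IntU
[26] I6 operands ready; I7 dispatched to MulU
[27] I6 complete
[28] R4←I6
[29] I7 operands ready
[32] I7 complete
[33] R2←I7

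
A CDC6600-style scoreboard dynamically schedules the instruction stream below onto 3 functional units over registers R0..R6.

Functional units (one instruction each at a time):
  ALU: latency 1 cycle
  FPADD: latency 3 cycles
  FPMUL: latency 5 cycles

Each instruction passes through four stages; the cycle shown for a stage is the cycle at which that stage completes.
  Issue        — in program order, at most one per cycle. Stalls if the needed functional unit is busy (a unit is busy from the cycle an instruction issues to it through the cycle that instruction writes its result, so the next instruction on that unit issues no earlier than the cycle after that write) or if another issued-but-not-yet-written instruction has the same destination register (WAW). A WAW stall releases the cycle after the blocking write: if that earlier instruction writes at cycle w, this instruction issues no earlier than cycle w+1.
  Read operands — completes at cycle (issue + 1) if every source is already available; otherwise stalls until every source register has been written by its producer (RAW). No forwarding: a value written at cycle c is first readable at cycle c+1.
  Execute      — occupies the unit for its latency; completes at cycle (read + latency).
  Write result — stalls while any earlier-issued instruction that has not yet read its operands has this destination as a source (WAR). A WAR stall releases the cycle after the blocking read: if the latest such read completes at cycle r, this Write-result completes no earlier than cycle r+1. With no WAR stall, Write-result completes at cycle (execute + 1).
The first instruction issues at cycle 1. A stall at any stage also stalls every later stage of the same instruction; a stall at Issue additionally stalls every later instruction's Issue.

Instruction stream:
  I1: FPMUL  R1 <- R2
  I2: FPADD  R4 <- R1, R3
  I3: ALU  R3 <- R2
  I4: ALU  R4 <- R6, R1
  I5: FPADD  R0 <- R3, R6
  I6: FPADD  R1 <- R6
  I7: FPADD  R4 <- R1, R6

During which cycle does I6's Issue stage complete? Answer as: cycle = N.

c1: I1→FPMUL
c2: I1 RO, I2→FPADD
c3: I3→ALU
c4: I3 RO
c5: I3 EX
c7: I1 EX
c8: I1 WR R1
c9: I2 RO
c10: I3 WR R3
c12: I2 EX
c13: I2 WR R4
c14: I4→ALU
c15: I4 RO, I5→FPADD
c16: I4 EX, I5 RO
c17: I4 WR R4
c19: I5 EX
c20: I5 WR R0
c21: I6→FPADD
c22: I6 RO
c25: I6 EX
c26: I6 WR R1
c27: I7→FPADD
c28: I7 RO
c31: I7 EX
c32: I7 WR R4

cycle = 21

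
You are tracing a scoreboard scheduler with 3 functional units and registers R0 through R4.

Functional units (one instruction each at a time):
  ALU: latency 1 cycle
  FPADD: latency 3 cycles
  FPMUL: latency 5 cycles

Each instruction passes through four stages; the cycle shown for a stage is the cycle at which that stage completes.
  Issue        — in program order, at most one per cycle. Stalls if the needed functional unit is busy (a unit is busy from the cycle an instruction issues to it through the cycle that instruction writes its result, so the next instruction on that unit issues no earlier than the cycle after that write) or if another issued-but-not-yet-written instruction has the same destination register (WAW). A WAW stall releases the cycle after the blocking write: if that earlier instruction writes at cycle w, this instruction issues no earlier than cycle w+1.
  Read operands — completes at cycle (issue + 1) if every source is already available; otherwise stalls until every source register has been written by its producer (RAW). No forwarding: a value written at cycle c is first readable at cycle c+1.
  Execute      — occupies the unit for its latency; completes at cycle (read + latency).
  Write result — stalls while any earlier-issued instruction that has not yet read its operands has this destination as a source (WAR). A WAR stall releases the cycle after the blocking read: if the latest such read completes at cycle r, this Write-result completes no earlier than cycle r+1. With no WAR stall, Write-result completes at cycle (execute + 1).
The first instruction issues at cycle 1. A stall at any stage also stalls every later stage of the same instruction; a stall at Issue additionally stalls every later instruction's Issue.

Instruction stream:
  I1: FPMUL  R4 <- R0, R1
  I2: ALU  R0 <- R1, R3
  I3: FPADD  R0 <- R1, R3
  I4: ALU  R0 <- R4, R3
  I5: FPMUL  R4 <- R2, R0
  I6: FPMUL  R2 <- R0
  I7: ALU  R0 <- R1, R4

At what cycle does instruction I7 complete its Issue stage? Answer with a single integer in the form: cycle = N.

cycle = 24

t=1  issue I1 (FPMUL)
t=2  I1 read-ops, issue I2 (ALU)
t=3  I2 read-ops
t=4  I2 finished on ALU
t=5  I2→R0
t=6  issue I3 (FPADD)
t=7  I1 finished on FPMUL, I3 read-ops
t=8  I1→R4
t=10  I3 finished on FPADD
t=11  I3→R0
t=12  issue I4 (ALU)
t=13  I4 read-ops, issue I5 (FPMUL)
t=14  I4 finished on ALU
t=15  I4→R0
t=16  I5 read-ops
t=21  I5 finished on FPMUL
t=22  I5→R4
t=23  issue I6 (FPMUL)
t=24  I6 read-ops, issue I7 (ALU)
t=25  I7 read-ops
t=26  I7 finished on ALU
t=27  I7→R0
t=29  I6 finished on FPMUL
t=30  I6→R2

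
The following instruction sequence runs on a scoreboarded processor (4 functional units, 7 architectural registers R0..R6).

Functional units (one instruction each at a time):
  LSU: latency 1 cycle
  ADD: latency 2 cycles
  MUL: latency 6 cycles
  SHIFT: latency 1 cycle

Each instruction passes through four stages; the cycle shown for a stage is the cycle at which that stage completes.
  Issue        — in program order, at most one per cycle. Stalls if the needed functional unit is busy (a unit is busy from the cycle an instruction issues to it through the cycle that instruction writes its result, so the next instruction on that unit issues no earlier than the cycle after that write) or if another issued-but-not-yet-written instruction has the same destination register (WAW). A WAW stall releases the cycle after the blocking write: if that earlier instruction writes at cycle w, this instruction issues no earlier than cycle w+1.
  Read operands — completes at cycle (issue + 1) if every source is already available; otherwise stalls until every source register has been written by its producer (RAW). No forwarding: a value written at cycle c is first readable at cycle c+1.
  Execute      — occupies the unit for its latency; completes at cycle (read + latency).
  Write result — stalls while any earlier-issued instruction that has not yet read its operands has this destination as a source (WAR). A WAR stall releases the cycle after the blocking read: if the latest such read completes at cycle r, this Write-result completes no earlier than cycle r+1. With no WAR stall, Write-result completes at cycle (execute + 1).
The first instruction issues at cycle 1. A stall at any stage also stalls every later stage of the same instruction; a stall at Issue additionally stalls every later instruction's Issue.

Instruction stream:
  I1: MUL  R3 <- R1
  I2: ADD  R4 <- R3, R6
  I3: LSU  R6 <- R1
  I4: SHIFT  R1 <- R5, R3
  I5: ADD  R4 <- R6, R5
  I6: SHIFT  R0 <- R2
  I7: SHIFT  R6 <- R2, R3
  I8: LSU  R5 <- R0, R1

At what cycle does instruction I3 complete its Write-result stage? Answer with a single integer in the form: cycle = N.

cycle = 11

c1: issue I1 (MUL)
c2: I1 read-ops; issue I2 (ADD)
c3: issue I3 (LSU)
c4: I3 read-ops; issue I4 (SHIFT)
c5: I3 finished on LSU
c8: I1 finished on MUL
c9: I1→R3
c10: I2 read-ops; I4 read-ops
c11: I3→R6; I4 finished on SHIFT
c12: I2 finished on ADD; I4→R1
c13: I2→R4
c14: issue I5 (ADD)
c15: I5 read-ops; issue I6 (SHIFT)
c16: I6 read-ops
c17: I5 finished on ADD; I6 finished on SHIFT
c18: I5→R4; I6→R0
c19: issue I7 (SHIFT)
c20: I7 read-ops; issue I8 (LSU)
c21: I7 finished on SHIFT; I8 read-ops
c22: I7→R6; I8 finished on LSU
c23: I8→R5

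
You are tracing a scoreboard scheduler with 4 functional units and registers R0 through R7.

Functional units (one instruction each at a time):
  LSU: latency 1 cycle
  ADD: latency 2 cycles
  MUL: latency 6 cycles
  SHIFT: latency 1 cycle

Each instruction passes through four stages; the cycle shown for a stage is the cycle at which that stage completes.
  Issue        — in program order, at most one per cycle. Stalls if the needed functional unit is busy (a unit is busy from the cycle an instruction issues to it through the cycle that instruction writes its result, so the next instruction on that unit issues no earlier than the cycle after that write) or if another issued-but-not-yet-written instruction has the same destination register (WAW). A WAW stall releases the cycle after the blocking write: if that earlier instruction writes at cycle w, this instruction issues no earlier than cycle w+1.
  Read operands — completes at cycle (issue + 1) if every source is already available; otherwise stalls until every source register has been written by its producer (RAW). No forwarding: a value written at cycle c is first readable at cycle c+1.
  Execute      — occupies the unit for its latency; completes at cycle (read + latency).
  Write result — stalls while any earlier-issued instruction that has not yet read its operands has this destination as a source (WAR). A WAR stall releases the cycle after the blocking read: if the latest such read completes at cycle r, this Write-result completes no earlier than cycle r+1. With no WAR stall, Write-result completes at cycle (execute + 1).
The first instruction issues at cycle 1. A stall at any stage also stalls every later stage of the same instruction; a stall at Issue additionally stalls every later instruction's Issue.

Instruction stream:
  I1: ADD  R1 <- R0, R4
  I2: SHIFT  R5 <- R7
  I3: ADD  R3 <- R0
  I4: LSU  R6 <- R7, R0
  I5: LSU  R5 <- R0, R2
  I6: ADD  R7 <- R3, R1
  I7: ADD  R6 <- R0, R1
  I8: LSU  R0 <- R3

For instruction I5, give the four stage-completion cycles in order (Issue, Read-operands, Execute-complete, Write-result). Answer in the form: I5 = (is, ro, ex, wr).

I5 = (11, 12, 13, 14)

cycle 1: I1→ADD
cycle 2: I1 RO, I2→SHIFT
cycle 3: I2 RO
cycle 4: I1 EX, I2 EX
cycle 5: I1 WR R1, I2 WR R5
cycle 6: I3→ADD
cycle 7: I3 RO, I4→LSU
cycle 8: I4 RO
cycle 9: I3 EX, I4 EX
cycle 10: I3 WR R3, I4 WR R6
cycle 11: I5→LSU
cycle 12: I5 RO, I6→ADD
cycle 13: I5 EX, I6 RO
cycle 14: I5 WR R5
cycle 15: I6 EX
cycle 16: I6 WR R7
cycle 17: I7→ADD
cycle 18: I7 RO, I8→LSU
cycle 19: I8 RO
cycle 20: I7 EX, I8 EX
cycle 21: I7 WR R6, I8 WR R0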